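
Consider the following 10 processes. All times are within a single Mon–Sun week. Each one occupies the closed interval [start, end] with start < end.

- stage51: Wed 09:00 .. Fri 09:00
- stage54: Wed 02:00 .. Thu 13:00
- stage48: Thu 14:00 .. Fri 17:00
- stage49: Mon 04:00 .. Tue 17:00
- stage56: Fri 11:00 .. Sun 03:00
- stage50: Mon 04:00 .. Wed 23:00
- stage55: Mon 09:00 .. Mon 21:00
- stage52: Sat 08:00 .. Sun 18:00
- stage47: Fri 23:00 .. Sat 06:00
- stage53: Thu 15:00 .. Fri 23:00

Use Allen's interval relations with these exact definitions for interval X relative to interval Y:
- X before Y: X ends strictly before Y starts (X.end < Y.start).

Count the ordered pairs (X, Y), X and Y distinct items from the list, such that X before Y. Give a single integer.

Checking all 90 ordered pairs for relation 'before'; matching pairs in alphabetical order:
(stage47, stage52): stage47 before stage52 ✓
(stage48, stage47): stage48 before stage47 ✓
(stage48, stage52): stage48 before stage52 ✓
(stage49, stage47): stage49 before stage47 ✓
(stage49, stage48): stage49 before stage48 ✓
(stage49, stage51): stage49 before stage51 ✓
(stage49, stage52): stage49 before stage52 ✓
(stage49, stage53): stage49 before stage53 ✓
(stage49, stage54): stage49 before stage54 ✓
(stage49, stage56): stage49 before stage56 ✓
(stage50, stage47): stage50 before stage47 ✓
(stage50, stage48): stage50 before stage48 ✓
(stage50, stage52): stage50 before stage52 ✓
(stage50, stage53): stage50 before stage53 ✓
(stage50, stage56): stage50 before stage56 ✓
(stage51, stage47): stage51 before stage47 ✓
(stage51, stage52): stage51 before stage52 ✓
(stage51, stage56): stage51 before stage56 ✓
(stage53, stage52): stage53 before stage52 ✓
(stage54, stage47): stage54 before stage47 ✓
(stage54, stage48): stage54 before stage48 ✓
(stage54, stage52): stage54 before stage52 ✓
(stage54, stage53): stage54 before stage53 ✓
(stage54, stage56): stage54 before stage56 ✓
... plus 7 further pairs not listed.
Count: 31.

31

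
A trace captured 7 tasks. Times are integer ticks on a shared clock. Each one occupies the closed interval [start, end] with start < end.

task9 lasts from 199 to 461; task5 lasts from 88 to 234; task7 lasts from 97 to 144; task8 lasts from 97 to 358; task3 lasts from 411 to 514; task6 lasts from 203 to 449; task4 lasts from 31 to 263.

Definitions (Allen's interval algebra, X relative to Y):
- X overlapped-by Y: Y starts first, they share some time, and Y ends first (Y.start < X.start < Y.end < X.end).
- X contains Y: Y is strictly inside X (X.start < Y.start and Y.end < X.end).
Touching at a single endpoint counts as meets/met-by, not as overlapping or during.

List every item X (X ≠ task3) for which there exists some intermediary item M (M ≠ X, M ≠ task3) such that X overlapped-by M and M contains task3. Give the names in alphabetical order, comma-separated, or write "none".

Target task3 = [411, 514].
Intermediaries M with M contains task3: none.
Union: none.

none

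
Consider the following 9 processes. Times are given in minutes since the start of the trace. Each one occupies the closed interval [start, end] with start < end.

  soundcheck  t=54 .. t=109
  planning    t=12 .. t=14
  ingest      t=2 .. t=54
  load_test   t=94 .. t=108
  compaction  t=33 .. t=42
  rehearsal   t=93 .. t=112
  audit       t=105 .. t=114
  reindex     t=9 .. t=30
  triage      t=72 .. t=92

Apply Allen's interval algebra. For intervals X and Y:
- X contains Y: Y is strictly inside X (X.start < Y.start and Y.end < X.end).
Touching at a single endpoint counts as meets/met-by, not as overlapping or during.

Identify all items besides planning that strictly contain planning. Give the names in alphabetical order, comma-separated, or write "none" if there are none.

Target planning = [t=12, t=14].
audit [t=105, t=114] → after → no.
compaction [t=33, t=42] → after → no.
ingest [t=2, t=54] → contains → yes.
load_test [t=94, t=108] → after → no.
rehearsal [t=93, t=112] → after → no.
reindex [t=9, t=30] → contains → yes.
soundcheck [t=54, t=109] → after → no.
triage [t=72, t=92] → after → no.
Result: ingest, reindex.

ingest, reindex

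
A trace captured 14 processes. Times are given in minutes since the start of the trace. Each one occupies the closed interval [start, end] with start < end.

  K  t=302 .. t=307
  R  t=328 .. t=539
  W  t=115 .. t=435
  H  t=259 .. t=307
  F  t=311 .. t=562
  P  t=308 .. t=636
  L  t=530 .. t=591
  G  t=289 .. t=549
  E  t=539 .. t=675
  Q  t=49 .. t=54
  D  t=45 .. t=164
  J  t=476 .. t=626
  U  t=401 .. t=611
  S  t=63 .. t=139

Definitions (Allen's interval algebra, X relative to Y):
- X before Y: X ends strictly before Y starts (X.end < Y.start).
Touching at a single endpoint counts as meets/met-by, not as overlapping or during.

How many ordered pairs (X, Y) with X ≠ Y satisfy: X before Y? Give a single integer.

Checking all 182 ordered pairs for relation 'before'; matching pairs in alphabetical order:
(D, E): D before E ✓
(D, F): D before F ✓
(D, G): D before G ✓
(D, H): D before H ✓
(D, J): D before J ✓
(D, K): D before K ✓
(D, L): D before L ✓
(D, P): D before P ✓
(D, R): D before R ✓
(D, U): D before U ✓
(H, E): H before E ✓
(H, F): H before F ✓
(H, J): H before J ✓
(H, L): H before L ✓
(H, P): H before P ✓
(H, R): H before R ✓
(H, U): H before U ✓
(K, E): K before E ✓
(K, F): K before F ✓
(K, J): K before J ✓
(K, L): K before L ✓
(K, P): K before P ✓
(K, R): K before R ✓
(K, U): K before U ✓
... plus 25 further pairs not listed.
Count: 49.

49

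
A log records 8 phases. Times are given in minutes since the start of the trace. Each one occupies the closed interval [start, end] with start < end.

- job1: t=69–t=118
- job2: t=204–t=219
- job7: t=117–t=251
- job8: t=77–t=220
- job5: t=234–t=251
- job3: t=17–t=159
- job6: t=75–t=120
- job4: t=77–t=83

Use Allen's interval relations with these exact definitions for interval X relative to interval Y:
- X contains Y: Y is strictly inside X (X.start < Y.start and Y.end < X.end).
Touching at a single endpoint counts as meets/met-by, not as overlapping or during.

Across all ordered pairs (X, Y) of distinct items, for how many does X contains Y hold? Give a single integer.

7

Checking all 56 ordered pairs for relation 'contains'; matching pairs in alphabetical order:
(job1, job4): job1 contains job4 ✓
(job3, job1): job3 contains job1 ✓
(job3, job4): job3 contains job4 ✓
(job3, job6): job3 contains job6 ✓
(job6, job4): job6 contains job4 ✓
(job7, job2): job7 contains job2 ✓
(job8, job2): job8 contains job2 ✓
Count: 7.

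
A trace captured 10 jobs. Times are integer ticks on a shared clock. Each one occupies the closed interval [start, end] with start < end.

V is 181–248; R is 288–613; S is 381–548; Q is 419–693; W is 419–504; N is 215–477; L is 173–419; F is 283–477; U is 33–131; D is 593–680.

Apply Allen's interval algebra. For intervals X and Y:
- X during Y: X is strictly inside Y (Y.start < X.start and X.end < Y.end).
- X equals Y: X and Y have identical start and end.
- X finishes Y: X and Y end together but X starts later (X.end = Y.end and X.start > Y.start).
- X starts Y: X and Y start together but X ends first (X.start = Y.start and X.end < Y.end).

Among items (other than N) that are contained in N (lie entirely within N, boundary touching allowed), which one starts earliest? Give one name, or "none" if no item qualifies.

Target N = [215, 477].
D [593, 680] → after → excluded.
F [283, 477] → finishes → candidate.
L [173, 419] → overlaps → excluded.
Q [419, 693] → overlapped-by → excluded.
R [288, 613] → overlapped-by → excluded.
S [381, 548] → overlapped-by → excluded.
U [33, 131] → before → excluded.
V [181, 248] → overlaps → excluded.
W [419, 504] → overlapped-by → excluded.
Among candidates, earliest start is 283 → F.

F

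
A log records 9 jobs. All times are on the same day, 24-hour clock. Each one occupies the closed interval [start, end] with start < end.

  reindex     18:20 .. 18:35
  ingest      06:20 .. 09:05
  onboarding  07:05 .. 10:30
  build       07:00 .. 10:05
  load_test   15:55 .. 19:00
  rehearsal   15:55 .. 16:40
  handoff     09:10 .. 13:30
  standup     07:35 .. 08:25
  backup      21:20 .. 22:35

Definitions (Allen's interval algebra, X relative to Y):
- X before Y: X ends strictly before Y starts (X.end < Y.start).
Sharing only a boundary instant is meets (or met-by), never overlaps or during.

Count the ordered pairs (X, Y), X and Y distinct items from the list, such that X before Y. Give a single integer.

Checking all 72 ordered pairs for relation 'before'; matching pairs in alphabetical order:
(build, backup): build before backup ✓
(build, load_test): build before load_test ✓
(build, rehearsal): build before rehearsal ✓
(build, reindex): build before reindex ✓
(handoff, backup): handoff before backup ✓
(handoff, load_test): handoff before load_test ✓
(handoff, rehearsal): handoff before rehearsal ✓
(handoff, reindex): handoff before reindex ✓
(ingest, backup): ingest before backup ✓
(ingest, handoff): ingest before handoff ✓
(ingest, load_test): ingest before load_test ✓
(ingest, rehearsal): ingest before rehearsal ✓
(ingest, reindex): ingest before reindex ✓
(load_test, backup): load_test before backup ✓
(onboarding, backup): onboarding before backup ✓
(onboarding, load_test): onboarding before load_test ✓
(onboarding, rehearsal): onboarding before rehearsal ✓
(onboarding, reindex): onboarding before reindex ✓
(rehearsal, backup): rehearsal before backup ✓
(rehearsal, reindex): rehearsal before reindex ✓
(reindex, backup): reindex before backup ✓
(standup, backup): standup before backup ✓
(standup, handoff): standup before handoff ✓
(standup, load_test): standup before load_test ✓
... plus 2 further pairs not listed.
Count: 26.

26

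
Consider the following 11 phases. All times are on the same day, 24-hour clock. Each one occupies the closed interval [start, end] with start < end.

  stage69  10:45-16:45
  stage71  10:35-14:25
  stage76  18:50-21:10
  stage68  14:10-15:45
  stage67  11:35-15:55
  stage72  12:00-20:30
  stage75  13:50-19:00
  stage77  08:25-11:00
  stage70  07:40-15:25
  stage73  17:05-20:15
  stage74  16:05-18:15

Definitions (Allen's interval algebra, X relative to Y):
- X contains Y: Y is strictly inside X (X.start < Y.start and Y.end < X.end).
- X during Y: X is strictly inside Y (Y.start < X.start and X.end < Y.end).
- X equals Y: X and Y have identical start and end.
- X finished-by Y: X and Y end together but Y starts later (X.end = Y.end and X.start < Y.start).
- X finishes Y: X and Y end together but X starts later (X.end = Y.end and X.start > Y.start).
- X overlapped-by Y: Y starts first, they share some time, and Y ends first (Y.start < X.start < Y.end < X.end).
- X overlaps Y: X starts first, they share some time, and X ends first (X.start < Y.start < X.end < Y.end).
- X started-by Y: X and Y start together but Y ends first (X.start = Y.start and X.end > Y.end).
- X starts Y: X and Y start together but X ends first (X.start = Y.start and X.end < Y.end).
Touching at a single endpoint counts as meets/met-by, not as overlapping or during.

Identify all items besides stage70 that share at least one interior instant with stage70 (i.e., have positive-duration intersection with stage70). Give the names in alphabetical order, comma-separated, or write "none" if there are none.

Target stage70 = [07:40, 15:25].
stage67 [11:35, 15:55] → overlapped-by → yes.
stage68 [14:10, 15:45] → overlapped-by → yes.
stage69 [10:45, 16:45] → overlapped-by → yes.
stage71 [10:35, 14:25] → during → yes.
stage72 [12:00, 20:30] → overlapped-by → yes.
stage73 [17:05, 20:15] → after → no.
stage74 [16:05, 18:15] → after → no.
stage75 [13:50, 19:00] → overlapped-by → yes.
stage76 [18:50, 21:10] → after → no.
stage77 [08:25, 11:00] → during → yes.
Result: stage67, stage68, stage69, stage71, stage72, stage75, stage77.

stage67, stage68, stage69, stage71, stage72, stage75, stage77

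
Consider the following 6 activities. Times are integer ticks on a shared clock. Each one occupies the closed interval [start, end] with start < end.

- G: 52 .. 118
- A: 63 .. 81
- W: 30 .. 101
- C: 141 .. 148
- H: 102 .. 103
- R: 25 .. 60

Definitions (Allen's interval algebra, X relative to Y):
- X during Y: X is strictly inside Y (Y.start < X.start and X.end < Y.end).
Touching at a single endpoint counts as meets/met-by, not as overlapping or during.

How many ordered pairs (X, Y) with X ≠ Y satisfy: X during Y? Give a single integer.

Checking all 30 ordered pairs for relation 'during'; matching pairs in alphabetical order:
(A, G): A during G ✓
(A, W): A during W ✓
(H, G): H during G ✓
Count: 3.

3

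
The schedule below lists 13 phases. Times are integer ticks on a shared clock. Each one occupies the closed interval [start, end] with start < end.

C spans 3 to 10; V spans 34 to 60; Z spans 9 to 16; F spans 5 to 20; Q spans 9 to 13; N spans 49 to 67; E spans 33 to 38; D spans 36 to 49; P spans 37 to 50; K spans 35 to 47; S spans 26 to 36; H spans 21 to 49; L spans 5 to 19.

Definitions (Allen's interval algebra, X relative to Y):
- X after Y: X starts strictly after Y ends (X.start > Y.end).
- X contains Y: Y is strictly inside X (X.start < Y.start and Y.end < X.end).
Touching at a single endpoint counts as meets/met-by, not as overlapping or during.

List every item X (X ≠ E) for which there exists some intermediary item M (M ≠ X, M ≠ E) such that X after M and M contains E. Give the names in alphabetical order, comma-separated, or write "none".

Target E = [33, 38].
Intermediaries M with M contains E: H.
Via H — items with X after H: none.
Union: none.

none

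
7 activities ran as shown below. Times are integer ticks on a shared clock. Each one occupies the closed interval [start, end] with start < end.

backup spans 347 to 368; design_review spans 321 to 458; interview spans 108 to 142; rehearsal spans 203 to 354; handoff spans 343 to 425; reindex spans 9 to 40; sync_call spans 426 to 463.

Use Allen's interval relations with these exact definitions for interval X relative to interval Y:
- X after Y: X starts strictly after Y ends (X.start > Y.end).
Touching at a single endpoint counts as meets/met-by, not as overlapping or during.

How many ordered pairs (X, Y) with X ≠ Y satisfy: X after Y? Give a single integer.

Checking all 42 ordered pairs for relation 'after'; matching pairs in alphabetical order:
(backup, interview): backup after interview ✓
(backup, reindex): backup after reindex ✓
(design_review, interview): design_review after interview ✓
(design_review, reindex): design_review after reindex ✓
(handoff, interview): handoff after interview ✓
(handoff, reindex): handoff after reindex ✓
(interview, reindex): interview after reindex ✓
(rehearsal, interview): rehearsal after interview ✓
(rehearsal, reindex): rehearsal after reindex ✓
(sync_call, backup): sync_call after backup ✓
(sync_call, handoff): sync_call after handoff ✓
(sync_call, interview): sync_call after interview ✓
(sync_call, rehearsal): sync_call after rehearsal ✓
(sync_call, reindex): sync_call after reindex ✓
Count: 14.

14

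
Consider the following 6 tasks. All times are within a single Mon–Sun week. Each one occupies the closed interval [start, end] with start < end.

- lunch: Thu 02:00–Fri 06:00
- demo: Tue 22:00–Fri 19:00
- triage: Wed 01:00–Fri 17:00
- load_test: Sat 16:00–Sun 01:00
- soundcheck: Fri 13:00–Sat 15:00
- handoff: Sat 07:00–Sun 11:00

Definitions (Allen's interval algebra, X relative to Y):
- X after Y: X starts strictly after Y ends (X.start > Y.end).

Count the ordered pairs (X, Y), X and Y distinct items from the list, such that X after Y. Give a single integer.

Checking all 30 ordered pairs for relation 'after'; matching pairs in alphabetical order:
(handoff, demo): handoff after demo ✓
(handoff, lunch): handoff after lunch ✓
(handoff, triage): handoff after triage ✓
(load_test, demo): load_test after demo ✓
(load_test, lunch): load_test after lunch ✓
(load_test, soundcheck): load_test after soundcheck ✓
(load_test, triage): load_test after triage ✓
(soundcheck, lunch): soundcheck after lunch ✓
Count: 8.

8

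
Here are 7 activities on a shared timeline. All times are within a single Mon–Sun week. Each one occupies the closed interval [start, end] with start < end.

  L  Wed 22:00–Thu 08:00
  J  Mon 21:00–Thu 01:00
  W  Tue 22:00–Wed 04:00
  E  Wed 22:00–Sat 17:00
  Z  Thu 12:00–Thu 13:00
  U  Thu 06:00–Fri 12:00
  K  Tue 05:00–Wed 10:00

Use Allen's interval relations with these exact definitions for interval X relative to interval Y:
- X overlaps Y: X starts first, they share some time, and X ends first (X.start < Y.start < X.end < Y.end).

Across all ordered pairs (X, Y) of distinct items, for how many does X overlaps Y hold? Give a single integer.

3

Checking all 42 ordered pairs for relation 'overlaps'; matching pairs in alphabetical order:
(J, E): J overlaps E ✓
(J, L): J overlaps L ✓
(L, U): L overlaps U ✓
Count: 3.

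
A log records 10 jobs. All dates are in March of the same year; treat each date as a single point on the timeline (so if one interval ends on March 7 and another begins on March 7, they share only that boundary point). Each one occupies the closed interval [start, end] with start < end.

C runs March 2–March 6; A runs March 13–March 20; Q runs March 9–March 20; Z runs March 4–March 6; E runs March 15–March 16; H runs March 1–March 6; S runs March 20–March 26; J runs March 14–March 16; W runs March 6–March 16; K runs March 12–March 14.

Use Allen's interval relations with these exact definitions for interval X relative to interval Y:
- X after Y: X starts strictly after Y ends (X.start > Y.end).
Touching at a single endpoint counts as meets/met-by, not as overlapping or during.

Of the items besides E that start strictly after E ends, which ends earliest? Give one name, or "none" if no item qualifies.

Target E = [March 15, March 16].
A [March 13, March 20] → contains → excluded.
C [March 2, March 6] → before → excluded.
H [March 1, March 6] → before → excluded.
J [March 14, March 16] → finished-by → excluded.
K [March 12, March 14] → before → excluded.
Q [March 9, March 20] → contains → excluded.
S [March 20, March 26] → after → candidate.
W [March 6, March 16] → finished-by → excluded.
Z [March 4, March 6] → before → excluded.
Among candidates, earliest end is March 26 → S.

S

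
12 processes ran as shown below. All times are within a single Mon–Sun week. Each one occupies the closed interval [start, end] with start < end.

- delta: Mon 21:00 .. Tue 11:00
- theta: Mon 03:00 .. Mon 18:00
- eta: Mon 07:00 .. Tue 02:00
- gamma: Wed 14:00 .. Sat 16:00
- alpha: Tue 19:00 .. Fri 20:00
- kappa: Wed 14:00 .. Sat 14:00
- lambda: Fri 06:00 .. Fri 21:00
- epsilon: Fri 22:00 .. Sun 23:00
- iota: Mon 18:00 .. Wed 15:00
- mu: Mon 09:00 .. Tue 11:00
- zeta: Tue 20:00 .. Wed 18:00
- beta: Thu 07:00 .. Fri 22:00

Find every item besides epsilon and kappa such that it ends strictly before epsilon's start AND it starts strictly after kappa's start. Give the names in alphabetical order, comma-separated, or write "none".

Conditions: its end is strictly before epsilon's start (X.end < Fri 22:00) AND its start is strictly after kappa's start (X.start > Wed 14:00).
alpha: end Fri 20:00 < Fri 22:00? ✓; start Tue 19:00 > Wed 14:00? ✗ → no.
beta: end Fri 22:00 < Fri 22:00? ✗; start Thu 07:00 > Wed 14:00? ✓ → no.
delta: end Tue 11:00 < Fri 22:00? ✓; start Mon 21:00 > Wed 14:00? ✗ → no.
eta: end Tue 02:00 < Fri 22:00? ✓; start Mon 07:00 > Wed 14:00? ✗ → no.
gamma: end Sat 16:00 < Fri 22:00? ✗; start Wed 14:00 > Wed 14:00? ✗ → no.
iota: end Wed 15:00 < Fri 22:00? ✓; start Mon 18:00 > Wed 14:00? ✗ → no.
lambda: end Fri 21:00 < Fri 22:00? ✓; start Fri 06:00 > Wed 14:00? ✓ → yes.
mu: end Tue 11:00 < Fri 22:00? ✓; start Mon 09:00 > Wed 14:00? ✗ → no.
theta: end Mon 18:00 < Fri 22:00? ✓; start Mon 03:00 > Wed 14:00? ✗ → no.
zeta: end Wed 18:00 < Fri 22:00? ✓; start Tue 20:00 > Wed 14:00? ✗ → no.
Result: lambda.

lambda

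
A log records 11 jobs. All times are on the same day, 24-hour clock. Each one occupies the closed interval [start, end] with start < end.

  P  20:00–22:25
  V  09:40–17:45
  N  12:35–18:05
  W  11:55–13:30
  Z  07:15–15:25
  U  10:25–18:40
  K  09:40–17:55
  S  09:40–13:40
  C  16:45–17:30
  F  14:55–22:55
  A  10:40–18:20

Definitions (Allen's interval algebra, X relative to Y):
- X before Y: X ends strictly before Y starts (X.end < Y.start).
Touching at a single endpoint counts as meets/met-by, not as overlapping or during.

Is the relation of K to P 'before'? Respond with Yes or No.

K = [09:40, 17:55], P = [20:00, 22:25].
Actual relation of K to P: before.
Asked whether 'before' holds → Yes.

Yes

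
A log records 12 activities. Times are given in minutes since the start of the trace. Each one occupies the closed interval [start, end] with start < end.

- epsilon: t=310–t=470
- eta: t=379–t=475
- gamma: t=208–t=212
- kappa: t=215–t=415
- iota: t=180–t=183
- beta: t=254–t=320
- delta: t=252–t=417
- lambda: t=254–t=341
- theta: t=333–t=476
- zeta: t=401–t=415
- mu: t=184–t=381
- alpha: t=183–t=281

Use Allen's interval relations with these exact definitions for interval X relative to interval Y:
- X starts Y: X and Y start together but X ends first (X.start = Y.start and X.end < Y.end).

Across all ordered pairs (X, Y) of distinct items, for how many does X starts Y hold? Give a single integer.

Checking all 132 ordered pairs for relation 'starts'; matching pairs in alphabetical order:
(beta, lambda): beta starts lambda ✓
Count: 1.

1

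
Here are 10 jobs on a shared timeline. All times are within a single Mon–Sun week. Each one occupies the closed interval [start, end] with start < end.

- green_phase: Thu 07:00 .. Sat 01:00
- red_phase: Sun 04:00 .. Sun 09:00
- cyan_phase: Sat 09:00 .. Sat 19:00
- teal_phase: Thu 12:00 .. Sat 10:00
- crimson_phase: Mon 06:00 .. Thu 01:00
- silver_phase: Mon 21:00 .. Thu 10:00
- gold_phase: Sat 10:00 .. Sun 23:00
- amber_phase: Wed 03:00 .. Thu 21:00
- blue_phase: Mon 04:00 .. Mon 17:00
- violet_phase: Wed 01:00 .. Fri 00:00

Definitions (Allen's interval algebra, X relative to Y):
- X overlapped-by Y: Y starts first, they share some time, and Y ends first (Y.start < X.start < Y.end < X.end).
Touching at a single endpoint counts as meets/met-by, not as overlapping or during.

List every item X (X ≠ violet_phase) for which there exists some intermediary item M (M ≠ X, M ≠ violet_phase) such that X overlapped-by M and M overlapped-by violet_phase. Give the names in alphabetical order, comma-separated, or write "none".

Target violet_phase = [Wed 01:00, Fri 00:00].
Intermediaries M with M overlapped-by violet_phase: green_phase, teal_phase.
Via green_phase — items with X overlapped-by green_phase: teal_phase.
Via teal_phase — items with X overlapped-by teal_phase: cyan_phase.
Union: cyan_phase, teal_phase.

cyan_phase, teal_phase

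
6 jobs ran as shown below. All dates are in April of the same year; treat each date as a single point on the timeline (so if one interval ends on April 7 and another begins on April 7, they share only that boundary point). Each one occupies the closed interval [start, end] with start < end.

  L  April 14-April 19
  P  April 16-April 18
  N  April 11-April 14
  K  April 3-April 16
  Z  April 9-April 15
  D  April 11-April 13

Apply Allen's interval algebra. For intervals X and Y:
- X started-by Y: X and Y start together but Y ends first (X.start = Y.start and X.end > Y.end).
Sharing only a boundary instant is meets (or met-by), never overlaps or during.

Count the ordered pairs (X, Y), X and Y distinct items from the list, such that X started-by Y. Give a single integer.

1

Checking all 30 ordered pairs for relation 'started-by'; matching pairs in alphabetical order:
(N, D): N started-by D ✓
Count: 1.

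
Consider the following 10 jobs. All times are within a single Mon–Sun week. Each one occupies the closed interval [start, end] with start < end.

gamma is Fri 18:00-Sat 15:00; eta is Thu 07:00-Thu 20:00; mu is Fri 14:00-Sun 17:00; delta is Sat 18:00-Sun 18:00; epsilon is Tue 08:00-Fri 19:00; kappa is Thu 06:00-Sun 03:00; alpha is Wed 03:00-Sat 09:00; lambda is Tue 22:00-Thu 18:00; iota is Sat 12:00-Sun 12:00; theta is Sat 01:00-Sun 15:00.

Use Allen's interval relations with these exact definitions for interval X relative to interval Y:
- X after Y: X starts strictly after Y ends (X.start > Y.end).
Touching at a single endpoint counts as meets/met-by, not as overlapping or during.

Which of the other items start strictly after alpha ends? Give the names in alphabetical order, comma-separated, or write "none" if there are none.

Target alpha = [Wed 03:00, Sat 09:00].
delta [Sat 18:00, Sun 18:00] → after → yes.
epsilon [Tue 08:00, Fri 19:00] → overlaps → no.
eta [Thu 07:00, Thu 20:00] → during → no.
gamma [Fri 18:00, Sat 15:00] → overlapped-by → no.
iota [Sat 12:00, Sun 12:00] → after → yes.
kappa [Thu 06:00, Sun 03:00] → overlapped-by → no.
lambda [Tue 22:00, Thu 18:00] → overlaps → no.
mu [Fri 14:00, Sun 17:00] → overlapped-by → no.
theta [Sat 01:00, Sun 15:00] → overlapped-by → no.
Result: delta, iota.

delta, iota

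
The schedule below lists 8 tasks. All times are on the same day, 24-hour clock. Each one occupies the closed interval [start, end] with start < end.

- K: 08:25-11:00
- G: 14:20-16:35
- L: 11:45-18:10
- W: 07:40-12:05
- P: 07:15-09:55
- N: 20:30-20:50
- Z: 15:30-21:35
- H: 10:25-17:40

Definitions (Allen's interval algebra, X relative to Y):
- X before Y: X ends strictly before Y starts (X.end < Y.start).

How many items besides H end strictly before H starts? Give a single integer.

Target H = [10:25, 17:40].
G [14:20, 16:35] → during → no.
K [08:25, 11:00] → overlaps → no.
L [11:45, 18:10] → overlapped-by → no.
N [20:30, 20:50] → after → no.
P [07:15, 09:55] → before → counts.
W [07:40, 12:05] → overlaps → no.
Z [15:30, 21:35] → overlapped-by → no.
Total: 1.

1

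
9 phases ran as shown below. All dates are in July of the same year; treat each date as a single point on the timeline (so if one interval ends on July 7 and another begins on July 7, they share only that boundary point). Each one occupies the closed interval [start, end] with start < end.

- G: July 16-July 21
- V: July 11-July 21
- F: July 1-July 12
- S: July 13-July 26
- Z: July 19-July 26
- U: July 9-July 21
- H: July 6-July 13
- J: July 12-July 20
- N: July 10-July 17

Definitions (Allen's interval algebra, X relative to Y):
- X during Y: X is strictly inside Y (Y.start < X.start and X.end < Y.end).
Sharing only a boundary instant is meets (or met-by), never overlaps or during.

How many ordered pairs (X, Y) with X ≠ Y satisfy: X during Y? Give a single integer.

Checking all 72 ordered pairs for relation 'during'; matching pairs in alphabetical order:
(G, S): G during S ✓
(J, U): J during U ✓
(J, V): J during V ✓
(N, U): N during U ✓
Count: 4.

4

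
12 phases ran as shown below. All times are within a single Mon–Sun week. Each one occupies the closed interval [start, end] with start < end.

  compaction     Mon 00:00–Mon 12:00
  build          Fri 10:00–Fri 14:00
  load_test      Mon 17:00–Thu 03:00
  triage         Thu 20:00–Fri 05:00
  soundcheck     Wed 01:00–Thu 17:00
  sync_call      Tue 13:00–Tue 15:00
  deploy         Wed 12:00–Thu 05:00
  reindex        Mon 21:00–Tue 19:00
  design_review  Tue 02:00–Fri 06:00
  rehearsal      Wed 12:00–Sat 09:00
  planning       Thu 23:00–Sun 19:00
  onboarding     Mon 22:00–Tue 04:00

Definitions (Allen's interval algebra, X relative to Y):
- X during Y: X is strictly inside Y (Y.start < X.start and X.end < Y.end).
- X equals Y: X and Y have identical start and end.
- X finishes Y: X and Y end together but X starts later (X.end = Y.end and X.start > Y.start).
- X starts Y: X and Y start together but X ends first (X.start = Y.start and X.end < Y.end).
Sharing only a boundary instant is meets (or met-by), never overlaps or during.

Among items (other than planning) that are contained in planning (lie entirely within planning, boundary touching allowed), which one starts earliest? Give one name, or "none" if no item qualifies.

build

Target planning = [Thu 23:00, Sun 19:00].
build [Fri 10:00, Fri 14:00] → during → candidate.
compaction [Mon 00:00, Mon 12:00] → before → excluded.
deploy [Wed 12:00, Thu 05:00] → before → excluded.
design_review [Tue 02:00, Fri 06:00] → overlaps → excluded.
load_test [Mon 17:00, Thu 03:00] → before → excluded.
onboarding [Mon 22:00, Tue 04:00] → before → excluded.
rehearsal [Wed 12:00, Sat 09:00] → overlaps → excluded.
reindex [Mon 21:00, Tue 19:00] → before → excluded.
soundcheck [Wed 01:00, Thu 17:00] → before → excluded.
sync_call [Tue 13:00, Tue 15:00] → before → excluded.
triage [Thu 20:00, Fri 05:00] → overlaps → excluded.
Among candidates, earliest start is Fri 10:00 → build.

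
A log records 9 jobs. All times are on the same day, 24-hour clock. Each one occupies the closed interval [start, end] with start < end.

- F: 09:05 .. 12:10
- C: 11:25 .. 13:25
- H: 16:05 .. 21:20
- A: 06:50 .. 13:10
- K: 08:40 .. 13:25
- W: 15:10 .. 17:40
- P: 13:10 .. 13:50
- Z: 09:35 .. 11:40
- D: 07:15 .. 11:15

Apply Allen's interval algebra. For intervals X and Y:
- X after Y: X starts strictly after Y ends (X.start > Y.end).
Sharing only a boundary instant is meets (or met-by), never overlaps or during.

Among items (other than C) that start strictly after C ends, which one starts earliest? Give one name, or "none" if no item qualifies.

Target C = [11:25, 13:25].
A [06:50, 13:10] → overlaps → excluded.
D [07:15, 11:15] → before → excluded.
F [09:05, 12:10] → overlaps → excluded.
H [16:05, 21:20] → after → candidate.
K [08:40, 13:25] → finished-by → excluded.
P [13:10, 13:50] → overlapped-by → excluded.
W [15:10, 17:40] → after → candidate.
Z [09:35, 11:40] → overlaps → excluded.
Among candidates, earliest start is 15:10 → W.

W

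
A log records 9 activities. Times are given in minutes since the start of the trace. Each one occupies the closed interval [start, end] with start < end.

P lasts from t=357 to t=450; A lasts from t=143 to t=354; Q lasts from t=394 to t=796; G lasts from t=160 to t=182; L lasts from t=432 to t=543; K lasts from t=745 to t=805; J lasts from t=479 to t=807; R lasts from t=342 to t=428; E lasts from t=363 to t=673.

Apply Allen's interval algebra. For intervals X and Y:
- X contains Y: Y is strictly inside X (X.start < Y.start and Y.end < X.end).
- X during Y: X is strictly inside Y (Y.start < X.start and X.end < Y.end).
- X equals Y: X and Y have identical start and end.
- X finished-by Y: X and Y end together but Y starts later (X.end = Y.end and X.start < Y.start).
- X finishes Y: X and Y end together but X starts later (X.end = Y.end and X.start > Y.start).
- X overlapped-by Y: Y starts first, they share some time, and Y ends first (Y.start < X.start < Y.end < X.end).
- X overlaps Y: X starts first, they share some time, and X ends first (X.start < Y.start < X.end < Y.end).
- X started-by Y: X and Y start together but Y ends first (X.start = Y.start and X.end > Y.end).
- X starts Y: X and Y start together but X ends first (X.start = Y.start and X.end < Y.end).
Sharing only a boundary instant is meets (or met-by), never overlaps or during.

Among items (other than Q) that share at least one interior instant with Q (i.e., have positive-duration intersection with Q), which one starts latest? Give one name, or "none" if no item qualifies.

Target Q = [t=394, t=796].
A [t=143, t=354] → before → excluded.
E [t=363, t=673] → overlaps → candidate.
G [t=160, t=182] → before → excluded.
J [t=479, t=807] → overlapped-by → candidate.
K [t=745, t=805] → overlapped-by → candidate.
L [t=432, t=543] → during → candidate.
P [t=357, t=450] → overlaps → candidate.
R [t=342, t=428] → overlaps → candidate.
Among candidates, latest start is t=745 → K.

K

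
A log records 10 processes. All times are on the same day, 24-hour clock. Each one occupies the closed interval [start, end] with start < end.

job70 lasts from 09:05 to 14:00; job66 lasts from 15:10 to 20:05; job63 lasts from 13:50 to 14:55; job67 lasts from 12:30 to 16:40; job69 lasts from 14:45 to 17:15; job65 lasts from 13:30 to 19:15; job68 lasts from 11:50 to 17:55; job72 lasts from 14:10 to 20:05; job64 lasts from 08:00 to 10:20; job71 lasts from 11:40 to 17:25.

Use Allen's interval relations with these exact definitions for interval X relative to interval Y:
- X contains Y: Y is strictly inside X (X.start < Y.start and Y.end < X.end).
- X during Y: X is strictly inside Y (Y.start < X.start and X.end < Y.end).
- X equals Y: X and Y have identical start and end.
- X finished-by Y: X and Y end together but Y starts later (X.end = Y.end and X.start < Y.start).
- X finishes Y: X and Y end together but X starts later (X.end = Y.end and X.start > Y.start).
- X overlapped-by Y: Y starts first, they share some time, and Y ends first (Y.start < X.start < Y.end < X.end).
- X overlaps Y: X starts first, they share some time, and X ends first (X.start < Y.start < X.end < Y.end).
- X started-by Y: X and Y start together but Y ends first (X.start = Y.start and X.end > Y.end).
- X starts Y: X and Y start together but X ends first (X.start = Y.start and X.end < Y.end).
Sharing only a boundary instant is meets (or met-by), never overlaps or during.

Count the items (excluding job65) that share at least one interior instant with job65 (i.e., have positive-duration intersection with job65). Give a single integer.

8

Target job65 = [13:30, 19:15].
job63 [13:50, 14:55] → during → counts.
job64 [08:00, 10:20] → before → no.
job66 [15:10, 20:05] → overlapped-by → counts.
job67 [12:30, 16:40] → overlaps → counts.
job68 [11:50, 17:55] → overlaps → counts.
job69 [14:45, 17:15] → during → counts.
job70 [09:05, 14:00] → overlaps → counts.
job71 [11:40, 17:25] → overlaps → counts.
job72 [14:10, 20:05] → overlapped-by → counts.
Total: 8.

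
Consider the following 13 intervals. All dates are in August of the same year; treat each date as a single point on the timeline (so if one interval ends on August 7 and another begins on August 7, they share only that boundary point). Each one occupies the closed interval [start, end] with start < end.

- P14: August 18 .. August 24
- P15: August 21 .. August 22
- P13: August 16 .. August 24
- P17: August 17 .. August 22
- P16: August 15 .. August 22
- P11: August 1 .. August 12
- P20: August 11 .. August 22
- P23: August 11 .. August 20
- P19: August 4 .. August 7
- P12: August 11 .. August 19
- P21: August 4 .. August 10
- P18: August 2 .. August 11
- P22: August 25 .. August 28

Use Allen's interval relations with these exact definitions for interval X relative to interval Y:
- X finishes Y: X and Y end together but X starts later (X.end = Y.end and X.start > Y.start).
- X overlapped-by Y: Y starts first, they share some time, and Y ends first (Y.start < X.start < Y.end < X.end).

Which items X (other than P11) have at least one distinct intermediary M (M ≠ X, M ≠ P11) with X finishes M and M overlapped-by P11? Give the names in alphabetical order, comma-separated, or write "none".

Target P11 = [August 1, August 12].
Intermediaries M with M overlapped-by P11: P12, P20, P23.
Via P12 — items with X finishes P12: none.
Via P20 — items with X finishes P20: P15, P16, P17.
Via P23 — items with X finishes P23: none.
Union: P15, P16, P17.

P15, P16, P17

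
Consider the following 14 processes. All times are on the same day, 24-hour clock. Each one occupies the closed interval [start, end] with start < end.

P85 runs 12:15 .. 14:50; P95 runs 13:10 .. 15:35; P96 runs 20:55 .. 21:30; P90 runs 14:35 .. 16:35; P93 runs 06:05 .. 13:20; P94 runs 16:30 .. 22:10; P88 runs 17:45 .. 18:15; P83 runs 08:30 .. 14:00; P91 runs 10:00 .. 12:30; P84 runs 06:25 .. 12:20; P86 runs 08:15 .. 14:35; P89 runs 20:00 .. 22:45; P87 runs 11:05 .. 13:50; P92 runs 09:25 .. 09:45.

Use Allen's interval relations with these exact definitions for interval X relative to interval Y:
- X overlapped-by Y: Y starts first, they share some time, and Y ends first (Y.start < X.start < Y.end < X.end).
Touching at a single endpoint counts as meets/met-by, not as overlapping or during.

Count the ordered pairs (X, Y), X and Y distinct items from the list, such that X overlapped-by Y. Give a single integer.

Checking all 182 ordered pairs for relation 'overlapped-by'; matching pairs in alphabetical order:
(P83, P84): P83 overlapped-by P84 ✓
(P83, P93): P83 overlapped-by P93 ✓
(P85, P83): P85 overlapped-by P83 ✓
(P85, P84): P85 overlapped-by P84 ✓
(P85, P86): P85 overlapped-by P86 ✓
(P85, P87): P85 overlapped-by P87 ✓
(P85, P91): P85 overlapped-by P91 ✓
(P85, P93): P85 overlapped-by P93 ✓
(P86, P84): P86 overlapped-by P84 ✓
(P86, P93): P86 overlapped-by P93 ✓
(P87, P84): P87 overlapped-by P84 ✓
(P87, P91): P87 overlapped-by P91 ✓
(P87, P93): P87 overlapped-by P93 ✓
(P89, P94): P89 overlapped-by P94 ✓
(P90, P85): P90 overlapped-by P85 ✓
(P90, P95): P90 overlapped-by P95 ✓
(P91, P84): P91 overlapped-by P84 ✓
(P94, P90): P94 overlapped-by P90 ✓
(P95, P83): P95 overlapped-by P83 ✓
(P95, P85): P95 overlapped-by P85 ✓
(P95, P86): P95 overlapped-by P86 ✓
(P95, P87): P95 overlapped-by P87 ✓
(P95, P93): P95 overlapped-by P93 ✓
Count: 23.

23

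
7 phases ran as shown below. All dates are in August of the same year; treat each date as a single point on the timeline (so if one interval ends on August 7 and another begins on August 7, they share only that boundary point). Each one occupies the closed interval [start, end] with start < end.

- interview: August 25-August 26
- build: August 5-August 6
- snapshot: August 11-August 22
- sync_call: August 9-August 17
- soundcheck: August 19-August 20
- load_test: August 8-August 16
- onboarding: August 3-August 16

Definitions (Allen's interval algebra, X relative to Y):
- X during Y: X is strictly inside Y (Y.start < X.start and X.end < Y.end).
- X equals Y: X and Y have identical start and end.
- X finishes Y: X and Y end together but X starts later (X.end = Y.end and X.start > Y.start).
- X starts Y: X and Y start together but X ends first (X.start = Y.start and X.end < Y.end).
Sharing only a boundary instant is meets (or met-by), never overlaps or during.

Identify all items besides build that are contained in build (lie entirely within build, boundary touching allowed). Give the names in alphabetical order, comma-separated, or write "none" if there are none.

Target build = [August 5, August 6].
interview [August 25, August 26] → after → no.
load_test [August 8, August 16] → after → no.
onboarding [August 3, August 16] → contains → no.
snapshot [August 11, August 22] → after → no.
soundcheck [August 19, August 20] → after → no.
sync_call [August 9, August 17] → after → no.
Result: none.

none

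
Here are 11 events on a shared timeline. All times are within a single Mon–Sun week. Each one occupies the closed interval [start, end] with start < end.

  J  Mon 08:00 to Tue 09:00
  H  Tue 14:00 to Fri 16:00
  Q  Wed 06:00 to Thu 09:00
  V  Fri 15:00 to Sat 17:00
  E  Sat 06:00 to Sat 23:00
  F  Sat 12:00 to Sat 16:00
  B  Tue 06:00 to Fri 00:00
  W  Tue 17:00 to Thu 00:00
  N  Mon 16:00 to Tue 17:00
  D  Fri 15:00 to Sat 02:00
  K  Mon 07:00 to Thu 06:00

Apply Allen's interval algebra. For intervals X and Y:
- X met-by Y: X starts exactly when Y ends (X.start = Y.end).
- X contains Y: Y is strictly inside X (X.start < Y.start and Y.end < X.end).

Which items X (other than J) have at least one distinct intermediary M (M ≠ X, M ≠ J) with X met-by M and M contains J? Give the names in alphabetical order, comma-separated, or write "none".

none

Target J = [Mon 08:00, Tue 09:00].
Intermediaries M with M contains J: K.
Via K — items with X met-by K: none.
Union: none.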